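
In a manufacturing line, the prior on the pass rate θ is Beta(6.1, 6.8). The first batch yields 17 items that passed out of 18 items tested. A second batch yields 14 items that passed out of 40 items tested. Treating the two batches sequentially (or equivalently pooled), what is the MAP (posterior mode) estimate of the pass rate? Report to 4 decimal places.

0.5239

The Beta prior is conjugate to a Binomial/Bernoulli likelihood; the update adds successes to α and failures to β.
After batch 1: Beta(6.1+17, 6.8+1) = Beta(23.1, 7.8).
After batch 2: Beta(23.1+14, 7.8+26) = Beta(37.1, 33.8).
Mode of Beta(a,b) for a,b>1 is (a−1)/(a+b−2) = 36.1/68.9 = 0.5239.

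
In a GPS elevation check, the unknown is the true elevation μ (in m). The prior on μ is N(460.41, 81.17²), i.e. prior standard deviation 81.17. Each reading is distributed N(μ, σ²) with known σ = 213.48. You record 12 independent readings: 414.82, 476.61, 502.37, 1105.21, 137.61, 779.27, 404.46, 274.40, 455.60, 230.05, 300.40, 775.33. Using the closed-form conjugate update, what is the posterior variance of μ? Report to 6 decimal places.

2409.129279

For Normal data with known variance σ², a Normal(μ₀, σ₀²) prior on μ is conjugate. Posterior precision = 1/σ₀² + n/σ²; posterior mean is the precision-weighted average of μ₀ and x̄.
σ₀² = 81.17² = 6588.5689, σ² = 213.48² = 45573.7104; σ² + n·σ₀² = 45573.7104 + 12·6588.5689 = 124636.5372.
Posterior precision = 1/σ₀² + n/σ² = 1/6588.5689 + 12/45573.7104 = (σ² + n·σ₀²)/(σ₀²σ²) = 124636.5372/(6588.5689·45573.7104); posterior variance σₙ² = σ₀²σ²/(σ² + n·σ₀²) = 6588.5689·45573.7104/124636.5372 = 2409.129279.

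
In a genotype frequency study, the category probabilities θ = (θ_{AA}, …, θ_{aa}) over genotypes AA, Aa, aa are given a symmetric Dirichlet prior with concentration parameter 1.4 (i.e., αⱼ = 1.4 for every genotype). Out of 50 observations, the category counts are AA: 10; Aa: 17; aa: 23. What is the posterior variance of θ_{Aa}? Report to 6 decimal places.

0.004062

The Dirichlet prior is conjugate to the Multinomial likelihood: each posterior αⱼ = prior αⱼ + observed count nⱼ.
Posterior concentration: (11.4, 18.4, 24.4), total = 54.2.
Var[θ_j] = α_j(Σα−α_j)/((Σα)²(Σα+1)) = 18.4·35.8/(54.2²·55.2) = 0.004062.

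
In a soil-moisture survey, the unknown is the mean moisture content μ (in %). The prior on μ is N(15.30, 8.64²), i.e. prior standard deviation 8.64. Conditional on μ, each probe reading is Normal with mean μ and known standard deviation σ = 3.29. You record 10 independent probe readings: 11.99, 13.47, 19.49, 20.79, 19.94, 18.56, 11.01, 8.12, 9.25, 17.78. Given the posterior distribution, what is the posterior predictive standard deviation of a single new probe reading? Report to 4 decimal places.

3.4483

For Normal data with known variance σ², a Normal(μ₀, σ₀²) prior on μ is conjugate. Posterior precision = 1/σ₀² + n/σ²; posterior mean is the precision-weighted average of μ₀ and x̄.
σ₀² = 8.64² = 74.6496, σ² = 3.29² = 10.8241; σ² + n·σ₀² = 10.8241 + 10·74.6496 = 757.3201.
Posterior precision = 1/σ₀² + n/σ² = 1/74.6496 + 10/10.8241 = (σ² + n·σ₀²)/(σ₀²σ²) = 757.3201/(74.6496·10.8241); posterior variance σₙ² = σ₀²σ²/(σ² + n·σ₀²) = 74.6496·10.8241/757.3201 = 1.066940.
Predictive variance for one new observation = σₙ² + σ² = 74.6496·10.8241/757.3201 + 10.8241 = σ²·(σ₀² + 757.3201)/757.3201 = 10.8241·831.9697/757.3201 = 11.891040; SD = √(10.8241·831.9697/757.3201) = 3.4483.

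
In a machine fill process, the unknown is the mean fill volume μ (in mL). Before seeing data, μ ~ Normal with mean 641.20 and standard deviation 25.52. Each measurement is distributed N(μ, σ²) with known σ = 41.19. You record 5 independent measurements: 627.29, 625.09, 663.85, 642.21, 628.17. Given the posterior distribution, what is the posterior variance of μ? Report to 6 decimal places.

223.089635

For Normal data with known variance σ², a Normal(μ₀, σ₀²) prior on μ is conjugate. Posterior precision = 1/σ₀² + n/σ²; posterior mean is the precision-weighted average of μ₀ and x̄.
σ₀² = 25.52² = 651.2704, σ² = 41.19² = 1696.6161; σ² + n·σ₀² = 1696.6161 + 5·651.2704 = 4952.9681.
Posterior precision = 1/σ₀² + n/σ² = 1/651.2704 + 5/1696.6161 = (σ² + n·σ₀²)/(σ₀²σ²) = 4952.9681/(651.2704·1696.6161); posterior variance σₙ² = σ₀²σ²/(σ² + n·σ₀²) = 651.2704·1696.6161/4952.9681 = 223.089635.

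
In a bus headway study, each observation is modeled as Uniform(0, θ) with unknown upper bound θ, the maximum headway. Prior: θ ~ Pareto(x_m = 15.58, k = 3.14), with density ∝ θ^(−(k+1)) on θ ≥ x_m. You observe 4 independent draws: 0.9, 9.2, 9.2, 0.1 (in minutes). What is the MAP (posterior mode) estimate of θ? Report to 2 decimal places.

15.58

A Pareto(scale x_m, shape k) prior on the upper bound θ of Uniform(0, θ) is conjugate: posterior is Pareto(max(x_m, max xᵢ), k + n).
Sample maximum = 9.2; prior scale x_m = 15.58 → posterior scale = max = 15.58.
Posterior shape = 3.14 + 4 = 7.14.
The Pareto density is decreasing on [x_m, ∞), so the mode is x_m = 15.58.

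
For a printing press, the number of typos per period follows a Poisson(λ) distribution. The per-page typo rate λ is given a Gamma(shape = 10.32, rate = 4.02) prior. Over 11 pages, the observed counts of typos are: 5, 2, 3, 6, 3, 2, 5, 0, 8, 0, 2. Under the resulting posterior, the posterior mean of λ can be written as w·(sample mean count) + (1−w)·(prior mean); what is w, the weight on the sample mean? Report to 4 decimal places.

With a Gamma(shape α, rate β) prior, the Poisson likelihood is conjugate: the posterior is Gamma(α + ΣXᵢ, β + n).
Posterior mean = (α₀+S)/(β₀+n) = [n/(β₀+n)]·(S/n) + [β₀/(β₀+n)]·(α₀/β₀), so only n and β₀ enter the weight.
Weight on data w = n/(β₀+n) = 11/(4.02+11) = 11/15.02 = 0.7324.

0.7324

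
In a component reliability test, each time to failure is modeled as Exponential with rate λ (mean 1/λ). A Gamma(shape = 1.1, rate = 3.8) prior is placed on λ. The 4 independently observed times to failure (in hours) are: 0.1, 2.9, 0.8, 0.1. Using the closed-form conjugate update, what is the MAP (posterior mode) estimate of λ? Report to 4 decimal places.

0.5325

With a Gamma(shape α, rate β) prior on the exponential rate λ, the posterior after n observations with total T = Σxᵢ is Gamma(α+n, β+T).
Sum of observations T = 3.9 hours; n = 4.
Posterior: Gamma(1.1+4, 3.8+3.9) = Gamma(5.1, 7.7).
Mode = (α−1)/β = 0.5325.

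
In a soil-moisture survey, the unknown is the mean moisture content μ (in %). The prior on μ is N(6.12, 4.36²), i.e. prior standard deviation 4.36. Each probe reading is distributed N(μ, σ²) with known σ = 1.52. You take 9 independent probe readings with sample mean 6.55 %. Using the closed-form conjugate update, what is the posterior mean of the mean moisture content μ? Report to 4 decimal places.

For Normal data with known variance σ², a Normal(μ₀, σ₀²) prior on μ is conjugate. Posterior precision = 1/σ₀² + n/σ²; posterior mean is the precision-weighted average of μ₀ and x̄.
n·x̄ = 9·6.55 = 58.95.
σ₀² = 4.36² = 19.0096, σ² = 1.52² = 2.3104; σ² + n·σ₀² = 2.3104 + 9·19.0096 = 173.3968.
Posterior mean = (μ₀/σ₀² + n·x̄/σ²)/(1/σ₀² + n/σ²) = (σ²·μ₀ + σ₀²·n·x̄)/(σ² + n·σ₀²) = (2.3104·6.12 + 19.0096·58.95)/173.3968 = 1134.755568/173.3968 = 6.5443.

6.5443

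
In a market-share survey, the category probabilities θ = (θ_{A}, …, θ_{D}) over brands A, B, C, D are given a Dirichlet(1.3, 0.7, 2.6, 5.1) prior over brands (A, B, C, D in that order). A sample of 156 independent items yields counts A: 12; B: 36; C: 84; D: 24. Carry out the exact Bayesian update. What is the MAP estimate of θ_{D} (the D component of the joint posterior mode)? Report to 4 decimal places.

0.1738

The Dirichlet prior is conjugate to the Multinomial likelihood: each posterior αⱼ = prior αⱼ + observed count nⱼ.
Posterior concentration: (13.3, 36.7, 86.6, 29.1), total = 165.7.
Joint mode component: (α_{D}−1)/(Σα−K) = 28.1/161.7 = 0.1738.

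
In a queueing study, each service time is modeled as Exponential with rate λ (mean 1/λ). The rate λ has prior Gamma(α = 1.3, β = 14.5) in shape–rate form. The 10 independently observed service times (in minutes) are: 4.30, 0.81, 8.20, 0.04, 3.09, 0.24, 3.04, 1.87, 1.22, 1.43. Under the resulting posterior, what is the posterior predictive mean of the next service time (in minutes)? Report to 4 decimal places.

3.7612

With a Gamma(shape α, rate β) prior on the exponential rate λ, the posterior after n observations with total T = Σxᵢ is Gamma(α+n, β+T).
Sum of observations T = 24.24 minutes; n = 10.
Posterior: Gamma(1.3+10, 14.5+24.24) = Gamma(11.3, 38.74).
The predictive distribution for the next observation is Lomax; its mean is β/(α−1) = 38.74/10.3 = 3.7612.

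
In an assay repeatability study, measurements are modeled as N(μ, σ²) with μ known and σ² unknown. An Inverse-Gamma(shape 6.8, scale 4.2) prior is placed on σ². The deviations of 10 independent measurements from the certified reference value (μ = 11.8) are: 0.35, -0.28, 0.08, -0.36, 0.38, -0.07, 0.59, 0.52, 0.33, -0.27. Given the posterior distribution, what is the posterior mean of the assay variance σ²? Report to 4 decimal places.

0.4484

With known mean μ and an Inverse-Gamma(α, β) prior on σ², the Normal likelihood is conjugate: posterior is Inv-Gamma(α + n/2, β + Σ(xᵢ−μ)²/2).
Σ(xᵢ−μ)² = (0.35)² + (-0.28)² + (0.08)² + (-0.36)² + (0.38)² + (-0.07)² + (0.59)² + (0.52)² + (0.33)² + (-0.27)² = 1.2865.
Posterior: Inv-Gamma(6.8 + 10/2, 4.2 + 1.2865/2) = Inv-Gamma(11.80, 4.84325).
E[σ²|data] = β/(α−1) = 4.84325/10.80 = 0.4484.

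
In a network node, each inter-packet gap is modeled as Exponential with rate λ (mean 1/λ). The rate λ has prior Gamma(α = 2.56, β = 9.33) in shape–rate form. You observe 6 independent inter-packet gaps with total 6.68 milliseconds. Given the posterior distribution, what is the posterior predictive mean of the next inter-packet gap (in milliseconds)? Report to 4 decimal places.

With a Gamma(shape α, rate β) prior on the exponential rate λ, the posterior after n observations with total T = Σxᵢ is Gamma(α+n, β+T).
Posterior: Gamma(2.56+6, 9.33+6.68) = Gamma(8.56, 16.01).
The predictive distribution for the next observation is Lomax; its mean is β/(α−1) = 16.01/7.56 = 2.1177.

2.1177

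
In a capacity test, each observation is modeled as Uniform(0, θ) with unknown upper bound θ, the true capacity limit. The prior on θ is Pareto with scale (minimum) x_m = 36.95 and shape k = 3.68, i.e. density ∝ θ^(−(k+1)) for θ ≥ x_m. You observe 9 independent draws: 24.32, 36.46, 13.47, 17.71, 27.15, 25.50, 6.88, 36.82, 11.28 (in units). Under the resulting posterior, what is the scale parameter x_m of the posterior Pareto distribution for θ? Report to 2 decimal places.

36.95

A Pareto(scale x_m, shape k) prior on the upper bound θ of Uniform(0, θ) is conjugate: posterior is Pareto(max(x_m, max xᵢ), k + n).
Sample maximum = 36.82; prior scale x_m = 36.95 → posterior scale = max = 36.95.
Posterior shape = 3.68 + 9 = 12.68.
Posterior scale x_m = 36.95.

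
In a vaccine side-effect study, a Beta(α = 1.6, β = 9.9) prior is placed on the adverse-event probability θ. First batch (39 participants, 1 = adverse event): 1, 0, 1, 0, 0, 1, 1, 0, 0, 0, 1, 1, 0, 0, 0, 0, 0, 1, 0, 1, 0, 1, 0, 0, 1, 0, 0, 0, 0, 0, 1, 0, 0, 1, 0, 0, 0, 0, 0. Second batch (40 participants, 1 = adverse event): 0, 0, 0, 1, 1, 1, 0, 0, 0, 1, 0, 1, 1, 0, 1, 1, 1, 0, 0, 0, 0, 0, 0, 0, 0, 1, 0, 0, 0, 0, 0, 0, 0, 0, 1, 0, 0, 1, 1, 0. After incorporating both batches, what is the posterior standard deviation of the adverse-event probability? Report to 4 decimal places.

0.0476

The Beta prior is conjugate to a Binomial/Bernoulli likelihood; the update adds successes to α and failures to β.
After batch 1: Beta(1.6+12, 9.9+27) = Beta(13.6, 36.9).
After batch 2: Beta(13.6+13, 36.9+27) = Beta(26.6, 63.9).
Var = αβ/((α+β)²(α+β+1)) = 26.6·63.9/(90.5²·91.5) = 0.00226811; SD = √0.00226811 = 0.0476.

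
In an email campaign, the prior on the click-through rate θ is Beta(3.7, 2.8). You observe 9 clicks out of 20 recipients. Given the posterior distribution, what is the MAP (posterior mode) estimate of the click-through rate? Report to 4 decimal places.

0.4776

The Beta prior is conjugate to a Binomial/Bernoulli likelihood; the update adds successes to α and failures to β.
Posterior: Beta(α+k, β+n−k) = Beta(3.7+9, 2.8+11) = Beta(12.7, 13.8).
Mode of Beta(a,b) for a,b>1 is (a−1)/(a+b−2) = 11.7/24.5 = 0.4776.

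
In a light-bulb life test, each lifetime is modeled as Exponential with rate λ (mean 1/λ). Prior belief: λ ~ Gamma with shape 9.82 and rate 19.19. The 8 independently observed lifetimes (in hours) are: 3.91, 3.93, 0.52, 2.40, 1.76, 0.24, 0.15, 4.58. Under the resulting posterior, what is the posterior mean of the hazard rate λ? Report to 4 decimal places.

With a Gamma(shape α, rate β) prior on the exponential rate λ, the posterior after n observations with total T = Σxᵢ is Gamma(α+n, β+T).
Sum of observations T = 17.49 hours; n = 8.
Posterior: Gamma(9.82+8, 19.19+17.49) = Gamma(17.82, 36.68).
Posterior mean of λ = α/β = 17.82/36.68 = 0.4858.

0.4858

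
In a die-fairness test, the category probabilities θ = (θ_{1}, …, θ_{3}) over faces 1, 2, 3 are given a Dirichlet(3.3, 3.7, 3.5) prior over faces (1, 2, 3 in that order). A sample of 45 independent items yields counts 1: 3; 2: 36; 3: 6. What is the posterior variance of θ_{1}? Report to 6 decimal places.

The Dirichlet prior is conjugate to the Multinomial likelihood: each posterior αⱼ = prior αⱼ + observed count nⱼ.
Posterior concentration: (6.3, 39.7, 9.5), total = 55.5.
Var[θ_j] = α_j(Σα−α_j)/((Σα)²(Σα+1)) = 6.3·49.2/(55.5²·56.5) = 0.001781.

0.001781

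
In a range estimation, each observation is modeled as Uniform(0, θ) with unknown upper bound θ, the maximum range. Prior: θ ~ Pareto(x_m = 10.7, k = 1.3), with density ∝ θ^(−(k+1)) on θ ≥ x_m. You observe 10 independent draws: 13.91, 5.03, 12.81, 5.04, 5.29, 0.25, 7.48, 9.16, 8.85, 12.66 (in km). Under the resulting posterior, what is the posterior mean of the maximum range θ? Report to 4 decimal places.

A Pareto(scale x_m, shape k) prior on the upper bound θ of Uniform(0, θ) is conjugate: posterior is Pareto(max(x_m, max xᵢ), k + n).
Sample maximum = 13.91; prior scale x_m = 10.7 → posterior scale = max = 13.91.
Posterior shape = 1.3 + 10 = 11.3.
E[θ|data] = k·x_m/(k−1) = 11.3·13.91/10.3 = 15.2605.

15.2605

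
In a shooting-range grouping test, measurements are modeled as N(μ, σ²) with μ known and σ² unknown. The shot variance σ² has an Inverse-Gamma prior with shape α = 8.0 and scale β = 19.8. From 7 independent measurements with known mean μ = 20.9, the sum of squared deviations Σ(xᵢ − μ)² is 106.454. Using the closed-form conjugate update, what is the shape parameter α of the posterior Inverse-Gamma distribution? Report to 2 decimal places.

With known mean μ and an Inverse-Gamma(α, β) prior on σ², the Normal likelihood is conjugate: posterior is Inv-Gamma(α + n/2, β + Σ(xᵢ−μ)²/2).
Posterior: Inv-Gamma(8.0 + 7/2, 19.8 + 106.454/2) = Inv-Gamma(11.50, 73.0270).
Posterior α = 11.50.

11.50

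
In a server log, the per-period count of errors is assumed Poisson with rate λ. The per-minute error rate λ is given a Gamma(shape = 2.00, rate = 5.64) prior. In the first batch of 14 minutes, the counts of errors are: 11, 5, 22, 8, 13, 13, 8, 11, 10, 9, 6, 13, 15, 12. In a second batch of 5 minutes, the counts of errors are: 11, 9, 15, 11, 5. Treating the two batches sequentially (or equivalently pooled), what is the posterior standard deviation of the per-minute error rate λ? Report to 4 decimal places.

0.5867

With a Gamma(shape α, rate β) prior, the Poisson likelihood is conjugate: the posterior is Gamma(α + ΣXᵢ, β + n).
Batch 1: sum of counts S = 156 over n = 14 minutes.
After batch 1: Gamma(α+S, β+n) = Gamma(2.00+156, 5.64+14) = Gamma(158.00, 19.64).
Batch 2: sum of counts S = 51 over n = 5 minutes.
After batch 2: Gamma(α+S, β+n) = Gamma(158.00+51, 19.64+5) = Gamma(209.00, 24.64).
SD = √α/β = √209.00/24.64 = 0.5867.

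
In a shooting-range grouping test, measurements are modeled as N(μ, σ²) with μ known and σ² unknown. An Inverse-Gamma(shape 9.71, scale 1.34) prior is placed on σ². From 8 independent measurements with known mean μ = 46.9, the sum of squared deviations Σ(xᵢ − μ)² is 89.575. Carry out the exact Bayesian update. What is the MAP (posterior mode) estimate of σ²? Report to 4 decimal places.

3.1358

With known mean μ and an Inverse-Gamma(α, β) prior on σ², the Normal likelihood is conjugate: posterior is Inv-Gamma(α + n/2, β + Σ(xᵢ−μ)²/2).
Posterior: Inv-Gamma(9.71 + 8/2, 1.34 + 89.575/2) = Inv-Gamma(13.71, 46.1275).
Mode = β/(α+1) = 46.1275/14.71 = 3.1358.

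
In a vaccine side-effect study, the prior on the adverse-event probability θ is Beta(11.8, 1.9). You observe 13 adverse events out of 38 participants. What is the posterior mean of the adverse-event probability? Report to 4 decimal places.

The Beta prior is conjugate to a Binomial/Bernoulli likelihood; the update adds successes to α and failures to β.
Posterior: Beta(α+k, β+n−k) = Beta(11.8+13, 1.9+25) = Beta(24.8, 26.9).
Posterior mean = α/(α+β) = 24.8/51.7 = 0.4797.

0.4797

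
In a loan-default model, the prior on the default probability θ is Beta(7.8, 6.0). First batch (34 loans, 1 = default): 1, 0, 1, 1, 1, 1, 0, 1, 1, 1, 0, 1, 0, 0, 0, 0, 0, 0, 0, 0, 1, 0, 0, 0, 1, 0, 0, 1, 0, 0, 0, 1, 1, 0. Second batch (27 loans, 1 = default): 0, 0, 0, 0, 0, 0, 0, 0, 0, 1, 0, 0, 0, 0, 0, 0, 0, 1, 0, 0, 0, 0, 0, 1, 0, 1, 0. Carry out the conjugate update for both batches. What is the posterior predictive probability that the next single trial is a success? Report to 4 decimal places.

0.3449

The Beta prior is conjugate to a Binomial/Bernoulli likelihood; the update adds successes to α and failures to β.
After batch 1: Beta(7.8+14, 6.0+20) = Beta(21.8, 26.0).
After batch 2: Beta(21.8+4, 26.0+23) = Beta(25.8, 49.0).
For a single future Bernoulli trial, P(success | data) = α/(α+β) = 0.3449.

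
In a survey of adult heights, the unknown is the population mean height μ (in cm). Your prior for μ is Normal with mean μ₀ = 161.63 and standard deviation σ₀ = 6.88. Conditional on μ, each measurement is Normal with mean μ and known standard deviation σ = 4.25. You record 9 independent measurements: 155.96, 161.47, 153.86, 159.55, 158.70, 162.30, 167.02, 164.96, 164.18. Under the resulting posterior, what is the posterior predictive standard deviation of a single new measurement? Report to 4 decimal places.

For Normal data with known variance σ², a Normal(μ₀, σ₀²) prior on μ is conjugate. Posterior precision = 1/σ₀² + n/σ²; posterior mean is the precision-weighted average of μ₀ and x̄.
σ₀² = 6.88² = 47.3344, σ² = 4.25² = 18.0625; σ² + n·σ₀² = 18.0625 + 9·47.3344 = 444.0721.
Posterior precision = 1/σ₀² + n/σ² = 1/47.3344 + 9/18.0625 = (σ² + n·σ₀²)/(σ₀²σ²) = 444.0721/(47.3344·18.0625); posterior variance σₙ² = σ₀²σ²/(σ² + n·σ₀²) = 47.3344·18.0625/444.0721 = 1.925313.
Predictive variance for one new observation = σₙ² + σ² = 47.3344·18.0625/444.0721 + 18.0625 = σ²·(σ₀² + 444.0721)/444.0721 = 18.0625·491.4065/444.0721 = 19.987813; SD = √(18.0625·491.4065/444.0721) = 4.4708.

4.4708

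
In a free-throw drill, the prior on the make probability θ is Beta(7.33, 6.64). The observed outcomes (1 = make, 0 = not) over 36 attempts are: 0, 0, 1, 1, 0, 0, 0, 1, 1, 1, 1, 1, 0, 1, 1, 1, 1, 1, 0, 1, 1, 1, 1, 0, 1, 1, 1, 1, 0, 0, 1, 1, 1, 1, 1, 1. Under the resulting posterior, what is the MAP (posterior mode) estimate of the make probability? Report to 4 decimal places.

0.6740

The Beta prior is conjugate to a Binomial/Bernoulli likelihood; the update adds successes to α and failures to β.
Posterior: Beta(α+k, β+n−k) = Beta(7.33+26, 6.64+10) = Beta(33.33, 16.64).
Mode of Beta(a,b) for a,b>1 is (a−1)/(a+b−2) = 32.33/47.97 = 0.6740.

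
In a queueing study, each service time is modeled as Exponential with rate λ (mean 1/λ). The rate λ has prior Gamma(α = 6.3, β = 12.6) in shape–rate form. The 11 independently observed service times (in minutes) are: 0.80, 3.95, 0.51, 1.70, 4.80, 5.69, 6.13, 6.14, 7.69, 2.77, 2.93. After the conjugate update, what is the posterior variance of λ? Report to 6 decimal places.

With a Gamma(shape α, rate β) prior on the exponential rate λ, the posterior after n observations with total T = Σxᵢ is Gamma(α+n, β+T).
Sum of observations T = 43.11 minutes; n = 11.
Posterior: Gamma(6.3+11, 12.6+43.11) = Gamma(17.3, 55.71).
Var = α/β² = 0.005574.

0.005574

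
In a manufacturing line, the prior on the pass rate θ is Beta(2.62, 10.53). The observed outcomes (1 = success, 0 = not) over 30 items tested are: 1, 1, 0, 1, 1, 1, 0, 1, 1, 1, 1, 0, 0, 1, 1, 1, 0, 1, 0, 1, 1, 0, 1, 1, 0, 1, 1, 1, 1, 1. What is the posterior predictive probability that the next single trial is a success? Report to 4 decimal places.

0.5706

The Beta prior is conjugate to a Binomial/Bernoulli likelihood; the update adds successes to α and failures to β.
Posterior: Beta(α+k, β+n−k) = Beta(2.62+22, 10.53+8) = Beta(24.62, 18.53).
For a single future Bernoulli trial, P(success | data) = α/(α+β) = 0.5706.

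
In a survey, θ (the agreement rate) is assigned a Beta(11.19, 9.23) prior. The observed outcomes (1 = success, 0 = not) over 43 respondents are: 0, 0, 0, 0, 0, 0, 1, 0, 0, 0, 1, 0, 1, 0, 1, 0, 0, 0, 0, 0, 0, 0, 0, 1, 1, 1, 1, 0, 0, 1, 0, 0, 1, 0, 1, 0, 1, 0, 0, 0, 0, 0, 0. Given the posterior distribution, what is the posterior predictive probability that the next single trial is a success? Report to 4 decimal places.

The Beta prior is conjugate to a Binomial/Bernoulli likelihood; the update adds successes to α and failures to β.
Posterior: Beta(α+k, β+n−k) = Beta(11.19+12, 9.23+31) = Beta(23.19, 40.23).
For a single future Bernoulli trial, P(success | data) = α/(α+β) = 0.3657.

0.3657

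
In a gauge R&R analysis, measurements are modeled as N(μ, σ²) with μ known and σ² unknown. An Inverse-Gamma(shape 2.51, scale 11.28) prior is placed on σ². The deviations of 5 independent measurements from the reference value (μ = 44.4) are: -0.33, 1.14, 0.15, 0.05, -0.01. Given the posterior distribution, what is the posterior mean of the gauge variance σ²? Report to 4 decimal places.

2.9917

With known mean μ and an Inverse-Gamma(α, β) prior on σ², the Normal likelihood is conjugate: posterior is Inv-Gamma(α + n/2, β + Σ(xᵢ−μ)²/2).
Σ(xᵢ−μ)² = (-0.33)² + (1.14)² + (0.15)² + (0.05)² + (-0.01)² = 1.4336.
Posterior: Inv-Gamma(2.51 + 5/2, 11.28 + 1.4336/2) = Inv-Gamma(5.01, 11.99680).
E[σ²|data] = β/(α−1) = 11.99680/4.01 = 2.9917.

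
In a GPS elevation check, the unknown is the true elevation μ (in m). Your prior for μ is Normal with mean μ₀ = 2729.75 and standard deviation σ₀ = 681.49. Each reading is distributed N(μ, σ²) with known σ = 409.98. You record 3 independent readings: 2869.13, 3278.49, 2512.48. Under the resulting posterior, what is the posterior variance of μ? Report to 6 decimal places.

49996.388786

For Normal data with known variance σ², a Normal(μ₀, σ₀²) prior on μ is conjugate. Posterior precision = 1/σ₀² + n/σ²; posterior mean is the precision-weighted average of μ₀ and x̄.
σ₀² = 681.49² = 464428.6201, σ² = 409.98² = 168083.6004; σ² + n·σ₀² = 168083.6004 + 3·464428.6201 = 1561369.4607.
Posterior precision = 1/σ₀² + n/σ² = 1/464428.6201 + 3/168083.6004 = (σ² + n·σ₀²)/(σ₀²σ²) = 1561369.4607/(464428.6201·168083.6004); posterior variance σₙ² = σ₀²σ²/(σ² + n·σ₀²) = 464428.6201·168083.6004/1561369.4607 = 49996.388786.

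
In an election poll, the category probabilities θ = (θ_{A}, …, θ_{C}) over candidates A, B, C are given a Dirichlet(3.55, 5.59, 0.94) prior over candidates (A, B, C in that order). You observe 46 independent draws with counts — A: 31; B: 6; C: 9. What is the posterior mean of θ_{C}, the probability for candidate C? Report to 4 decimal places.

0.1772

The Dirichlet prior is conjugate to the Multinomial likelihood: each posterior αⱼ = prior αⱼ + observed count nⱼ.
Posterior concentration: (34.55, 11.59, 9.94), total = 56.08.
E[θ_{C}|data] = α_{C}/Σα = 9.94/56.08 = 0.1772.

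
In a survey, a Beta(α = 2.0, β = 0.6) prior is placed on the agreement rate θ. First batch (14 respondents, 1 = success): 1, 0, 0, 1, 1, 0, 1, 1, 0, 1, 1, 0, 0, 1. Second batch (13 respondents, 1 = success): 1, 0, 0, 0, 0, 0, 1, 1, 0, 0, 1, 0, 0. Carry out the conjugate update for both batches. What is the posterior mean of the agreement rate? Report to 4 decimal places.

0.4730

The Beta prior is conjugate to a Binomial/Bernoulli likelihood; the update adds successes to α and failures to β.
After batch 1: Beta(2.0+8, 0.6+6) = Beta(10.0, 6.6).
After batch 2: Beta(10.0+4, 6.6+9) = Beta(14.0, 15.6).
Posterior mean = α/(α+β) = 14.0/29.6 = 0.4730.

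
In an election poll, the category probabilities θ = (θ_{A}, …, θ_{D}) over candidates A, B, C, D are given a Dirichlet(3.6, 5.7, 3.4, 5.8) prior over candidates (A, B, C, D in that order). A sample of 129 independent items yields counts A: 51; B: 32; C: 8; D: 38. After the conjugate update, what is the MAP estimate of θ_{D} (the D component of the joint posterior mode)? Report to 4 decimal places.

0.2983

The Dirichlet prior is conjugate to the Multinomial likelihood: each posterior αⱼ = prior αⱼ + observed count nⱼ.
Posterior concentration: (54.6, 37.7, 11.4, 43.8), total = 147.5.
Joint mode component: (α_{D}−1)/(Σα−K) = 42.8/143.5 = 0.2983.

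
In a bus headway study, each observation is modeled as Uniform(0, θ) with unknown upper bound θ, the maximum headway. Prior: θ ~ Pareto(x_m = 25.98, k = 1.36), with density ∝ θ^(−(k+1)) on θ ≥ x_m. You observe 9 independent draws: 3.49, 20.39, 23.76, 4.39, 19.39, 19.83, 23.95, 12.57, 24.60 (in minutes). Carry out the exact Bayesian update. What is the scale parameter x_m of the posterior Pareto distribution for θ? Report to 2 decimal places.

25.98

A Pareto(scale x_m, shape k) prior on the upper bound θ of Uniform(0, θ) is conjugate: posterior is Pareto(max(x_m, max xᵢ), k + n).
Sample maximum = 24.60; prior scale x_m = 25.98 → posterior scale = max = 25.98.
Posterior shape = 1.36 + 9 = 10.36.
Posterior scale x_m = 25.98.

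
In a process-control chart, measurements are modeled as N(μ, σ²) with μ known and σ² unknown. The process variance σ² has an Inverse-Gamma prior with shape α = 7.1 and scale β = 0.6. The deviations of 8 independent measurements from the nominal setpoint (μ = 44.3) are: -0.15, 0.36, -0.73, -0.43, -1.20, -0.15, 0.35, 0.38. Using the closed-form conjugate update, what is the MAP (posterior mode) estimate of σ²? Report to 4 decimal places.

With known mean μ and an Inverse-Gamma(α, β) prior on σ², the Normal likelihood is conjugate: posterior is Inv-Gamma(α + n/2, β + Σ(xᵢ−μ)²/2).
Σ(xᵢ−μ)² = (-0.15)² + (0.36)² + (-0.73)² + (-0.43)² + (-1.20)² + (-0.15)² + (0.35)² + (0.38)² = 2.5993.
Posterior: Inv-Gamma(7.1 + 8/2, 0.6 + 2.5993/2) = Inv-Gamma(11.10, 1.89965).
Mode = β/(α+1) = 1.89965/12.10 = 0.1570.

0.1570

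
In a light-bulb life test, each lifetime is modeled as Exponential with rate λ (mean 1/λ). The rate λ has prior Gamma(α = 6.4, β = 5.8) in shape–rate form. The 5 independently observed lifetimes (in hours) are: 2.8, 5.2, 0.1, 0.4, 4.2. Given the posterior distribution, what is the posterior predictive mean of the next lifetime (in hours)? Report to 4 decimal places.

1.7788

With a Gamma(shape α, rate β) prior on the exponential rate λ, the posterior after n observations with total T = Σxᵢ is Gamma(α+n, β+T).
Sum of observations T = 12.7 hours; n = 5.
Posterior: Gamma(6.4+5, 5.8+12.7) = Gamma(11.4, 18.5).
The predictive distribution for the next observation is Lomax; its mean is β/(α−1) = 18.5/10.4 = 1.7788.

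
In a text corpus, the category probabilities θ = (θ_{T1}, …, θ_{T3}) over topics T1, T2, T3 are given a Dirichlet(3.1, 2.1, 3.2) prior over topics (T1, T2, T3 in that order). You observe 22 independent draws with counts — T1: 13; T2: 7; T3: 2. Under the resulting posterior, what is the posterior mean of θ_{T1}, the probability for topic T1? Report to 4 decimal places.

0.5296

The Dirichlet prior is conjugate to the Multinomial likelihood: each posterior αⱼ = prior αⱼ + observed count nⱼ.
Posterior concentration: (16.1, 9.1, 5.2), total = 30.4.
E[θ_{T1}|data] = α_{T1}/Σα = 16.1/30.4 = 0.5296.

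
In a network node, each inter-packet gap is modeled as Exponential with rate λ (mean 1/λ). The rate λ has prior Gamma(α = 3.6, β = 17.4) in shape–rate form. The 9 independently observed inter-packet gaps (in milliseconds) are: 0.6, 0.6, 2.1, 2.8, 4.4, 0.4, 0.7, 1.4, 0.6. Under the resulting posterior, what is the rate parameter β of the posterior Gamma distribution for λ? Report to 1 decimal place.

31.0

With a Gamma(shape α, rate β) prior on the exponential rate λ, the posterior after n observations with total T = Σxᵢ is Gamma(α+n, β+T).
Sum of observations T = 13.6 milliseconds; n = 9.
Posterior: Gamma(3.6+9, 17.4+13.6) = Gamma(12.6, 31.0).
Posterior β = 31.0.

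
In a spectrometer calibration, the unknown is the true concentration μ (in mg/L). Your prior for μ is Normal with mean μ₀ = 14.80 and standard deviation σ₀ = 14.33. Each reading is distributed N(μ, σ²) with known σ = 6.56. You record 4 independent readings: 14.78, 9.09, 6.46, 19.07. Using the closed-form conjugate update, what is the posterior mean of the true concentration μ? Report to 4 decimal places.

For Normal data with known variance σ², a Normal(μ₀, σ₀²) prior on μ is conjugate. Posterior precision = 1/σ₀² + n/σ²; posterior mean is the precision-weighted average of μ₀ and x̄.
Σxᵢ = 14.78 + 9.09 + 6.46 + 19.07 = 49.4, so n·x̄ = 49.4.
σ₀² = 14.33² = 205.3489, σ² = 6.56² = 43.0336; σ² + n·σ₀² = 43.0336 + 4·205.3489 = 864.4292.
Posterior mean = (μ₀/σ₀² + n·x̄/σ²)/(1/σ₀² + n/σ²) = (σ²·μ₀ + σ₀²·n·x̄)/(σ² + n·σ₀²) = (43.0336·14.80 + 205.3489·49.4)/864.4292 = 10781.13294/864.4292 = 12.4720.

12.4720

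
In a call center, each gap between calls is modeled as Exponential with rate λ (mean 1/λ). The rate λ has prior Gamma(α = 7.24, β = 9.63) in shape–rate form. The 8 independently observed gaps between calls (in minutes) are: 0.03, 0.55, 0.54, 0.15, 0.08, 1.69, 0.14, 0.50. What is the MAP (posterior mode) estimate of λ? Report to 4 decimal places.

With a Gamma(shape α, rate β) prior on the exponential rate λ, the posterior after n observations with total T = Σxᵢ is Gamma(α+n, β+T).
Sum of observations T = 3.68 minutes; n = 8.
Posterior: Gamma(7.24+8, 9.63+3.68) = Gamma(15.24, 13.31).
Mode = (α−1)/β = 1.0699.

1.0699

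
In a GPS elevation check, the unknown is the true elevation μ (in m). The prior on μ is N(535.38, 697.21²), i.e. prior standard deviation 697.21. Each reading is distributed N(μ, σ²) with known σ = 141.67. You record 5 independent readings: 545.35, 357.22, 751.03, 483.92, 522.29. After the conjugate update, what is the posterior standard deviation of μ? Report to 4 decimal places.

63.0968

For Normal data with known variance σ², a Normal(μ₀, σ₀²) prior on μ is conjugate. Posterior precision = 1/σ₀² + n/σ²; posterior mean is the precision-weighted average of μ₀ and x̄.
σ₀² = 697.21² = 486101.7841, σ² = 141.67² = 20070.3889; σ² + n·σ₀² = 20070.3889 + 5·486101.7841 = 2450579.3094.
Posterior precision = 1/σ₀² + n/σ² = 1/486101.7841 + 5/20070.3889 = (σ² + n·σ₀²)/(σ₀²σ²) = 2450579.3094/(486101.7841·20070.3889); posterior variance σₙ² = σ₀²σ²/(σ² + n·σ₀²) = 486101.7841·20070.3889/2450579.3094 = 3981.202247.
Posterior SD = √σₙ² = √(486101.7841·20070.3889/2450579.3094) = 63.0968.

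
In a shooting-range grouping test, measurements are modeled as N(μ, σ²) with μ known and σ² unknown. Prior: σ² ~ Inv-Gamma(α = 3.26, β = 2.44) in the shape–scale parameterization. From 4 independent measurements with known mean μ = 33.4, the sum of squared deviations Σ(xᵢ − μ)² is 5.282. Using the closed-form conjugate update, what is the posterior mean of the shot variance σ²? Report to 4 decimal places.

With known mean μ and an Inverse-Gamma(α, β) prior on σ², the Normal likelihood is conjugate: posterior is Inv-Gamma(α + n/2, β + Σ(xᵢ−μ)²/2).
Posterior: Inv-Gamma(3.26 + 4/2, 2.44 + 5.282/2) = Inv-Gamma(5.26, 5.0810).
E[σ²|data] = β/(α−1) = 5.0810/4.26 = 1.1927.

1.1927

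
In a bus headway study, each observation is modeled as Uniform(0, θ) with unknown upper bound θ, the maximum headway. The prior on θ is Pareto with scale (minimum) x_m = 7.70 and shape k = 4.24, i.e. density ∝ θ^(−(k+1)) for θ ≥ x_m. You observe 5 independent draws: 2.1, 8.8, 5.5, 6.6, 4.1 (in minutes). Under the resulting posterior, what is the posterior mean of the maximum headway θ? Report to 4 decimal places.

A Pareto(scale x_m, shape k) prior on the upper bound θ of Uniform(0, θ) is conjugate: posterior is Pareto(max(x_m, max xᵢ), k + n).
Sample maximum = 8.8; prior scale x_m = 7.70 → posterior scale = max = 8.80.
Posterior shape = 4.24 + 5 = 9.24.
E[θ|data] = k·x_m/(k−1) = 9.24·8.80/8.24 = 9.8680.

9.8680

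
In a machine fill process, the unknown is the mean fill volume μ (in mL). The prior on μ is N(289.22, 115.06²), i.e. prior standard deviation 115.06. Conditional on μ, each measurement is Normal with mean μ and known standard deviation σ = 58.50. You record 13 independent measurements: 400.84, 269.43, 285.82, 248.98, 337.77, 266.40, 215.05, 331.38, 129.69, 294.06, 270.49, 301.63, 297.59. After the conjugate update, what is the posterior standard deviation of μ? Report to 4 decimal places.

For Normal data with known variance σ², a Normal(μ₀, σ₀²) prior on μ is conjugate. Posterior precision = 1/σ₀² + n/σ²; posterior mean is the precision-weighted average of μ₀ and x̄.
σ₀² = 115.06² = 13238.8036, σ² = 58.50² = 3422.25; σ² + n·σ₀² = 3422.25 + 13·13238.8036 = 175526.6968.
Posterior precision = 1/σ₀² + n/σ² = 1/13238.8036 + 13/3422.25 = (σ² + n·σ₀²)/(σ₀²σ²) = 175526.6968/(13238.8036·3422.25); posterior variance σₙ² = σ₀²σ²/(σ² + n·σ₀²) = 13238.8036·3422.25/175526.6968 = 258.117406.
Posterior SD = √σₙ² = √(13238.8036·3422.25/175526.6968) = 16.0660.

16.0660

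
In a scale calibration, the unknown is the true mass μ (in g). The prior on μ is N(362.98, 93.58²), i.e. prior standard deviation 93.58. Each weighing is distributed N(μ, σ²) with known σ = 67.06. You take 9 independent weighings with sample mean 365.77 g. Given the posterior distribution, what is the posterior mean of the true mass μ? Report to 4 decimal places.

For Normal data with known variance σ², a Normal(μ₀, σ₀²) prior on μ is conjugate. Posterior precision = 1/σ₀² + n/σ²; posterior mean is the precision-weighted average of μ₀ and x̄.
n·x̄ = 9·365.77 = 3291.93.
σ₀² = 93.58² = 8757.2164, σ² = 67.06² = 4497.0436; σ² + n·σ₀² = 4497.0436 + 9·8757.2164 = 83311.9912.
Posterior mean = (μ₀/σ₀² + n·x̄/σ²)/(1/σ₀² + n/σ²) = (σ²·μ₀ + σ₀²·n·x̄)/(σ² + n·σ₀²) = (4497.0436·362.98 + 8757.2164·3291.93)/83311.9912 = 30460480.26958/83311.9912 = 365.6194.

365.6194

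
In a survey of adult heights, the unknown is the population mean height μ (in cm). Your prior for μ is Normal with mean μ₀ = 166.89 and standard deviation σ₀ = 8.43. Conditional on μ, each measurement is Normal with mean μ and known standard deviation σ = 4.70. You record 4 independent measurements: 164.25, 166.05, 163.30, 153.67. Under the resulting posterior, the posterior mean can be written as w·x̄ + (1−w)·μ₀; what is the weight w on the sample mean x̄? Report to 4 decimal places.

0.9279

For Normal data with known variance σ², a Normal(μ₀, σ₀²) prior on μ is conjugate. Posterior precision = 1/σ₀² + n/σ²; posterior mean is the precision-weighted average of μ₀ and x̄.
σ₀² = 8.43² = 71.0649, σ² = 4.70² = 22.09. Prior precision 1/σ₀² = 1/71.0649; data precision n/σ² = 4/22.09.
w = (n/σ²)/(1/σ₀² + n/σ²) = n·σ₀²/(σ² + n·σ₀²) = 4·71.0649/(22.09 + 4·71.0649) = 284.2596/306.3496 = 0.9279.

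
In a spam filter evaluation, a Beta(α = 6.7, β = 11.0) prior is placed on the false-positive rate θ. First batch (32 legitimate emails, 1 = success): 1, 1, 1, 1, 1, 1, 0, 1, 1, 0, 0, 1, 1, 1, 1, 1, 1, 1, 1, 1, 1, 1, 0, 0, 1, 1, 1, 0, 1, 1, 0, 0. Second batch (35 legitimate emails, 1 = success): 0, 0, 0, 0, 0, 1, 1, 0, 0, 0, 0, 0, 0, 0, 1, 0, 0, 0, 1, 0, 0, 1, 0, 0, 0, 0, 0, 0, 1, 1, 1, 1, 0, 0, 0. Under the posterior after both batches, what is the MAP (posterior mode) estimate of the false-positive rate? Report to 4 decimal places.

0.4680

The Beta prior is conjugate to a Binomial/Bernoulli likelihood; the update adds successes to α and failures to β.
After batch 1: Beta(6.7+24, 11.0+8) = Beta(30.7, 19.0).
After batch 2: Beta(30.7+9, 19.0+26) = Beta(39.7, 45.0).
Mode of Beta(a,b) for a,b>1 is (a−1)/(a+b−2) = 38.7/82.7 = 0.4680.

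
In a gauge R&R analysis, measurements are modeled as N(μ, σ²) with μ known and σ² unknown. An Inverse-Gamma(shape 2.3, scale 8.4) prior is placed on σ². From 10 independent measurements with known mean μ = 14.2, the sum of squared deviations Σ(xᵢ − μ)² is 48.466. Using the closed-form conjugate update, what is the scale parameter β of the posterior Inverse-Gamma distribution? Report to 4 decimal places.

32.6330

With known mean μ and an Inverse-Gamma(α, β) prior on σ², the Normal likelihood is conjugate: posterior is Inv-Gamma(α + n/2, β + Σ(xᵢ−μ)²/2).
Posterior: Inv-Gamma(2.3 + 10/2, 8.4 + 48.466/2) = Inv-Gamma(7.30, 32.6330).
Posterior β = 32.6330.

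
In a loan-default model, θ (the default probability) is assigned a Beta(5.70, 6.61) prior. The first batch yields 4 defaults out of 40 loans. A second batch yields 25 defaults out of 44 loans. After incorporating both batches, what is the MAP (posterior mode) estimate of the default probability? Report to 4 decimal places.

The Beta prior is conjugate to a Binomial/Bernoulli likelihood; the update adds successes to α and failures to β.
After batch 1: Beta(5.70+4, 6.61+36) = Beta(9.70, 42.61).
After batch 2: Beta(9.70+25, 42.61+19) = Beta(34.70, 61.61).
Mode of Beta(a,b) for a,b>1 is (a−1)/(a+b−2) = 33.70/94.31 = 0.3573.

0.3573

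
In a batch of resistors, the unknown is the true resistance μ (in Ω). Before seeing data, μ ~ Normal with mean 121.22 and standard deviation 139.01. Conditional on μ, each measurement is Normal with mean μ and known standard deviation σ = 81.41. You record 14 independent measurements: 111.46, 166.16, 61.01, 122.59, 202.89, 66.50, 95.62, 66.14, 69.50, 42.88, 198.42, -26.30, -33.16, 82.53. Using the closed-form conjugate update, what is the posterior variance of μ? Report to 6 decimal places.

For Normal data with known variance σ², a Normal(μ₀, σ₀²) prior on μ is conjugate. Posterior precision = 1/σ₀² + n/σ²; posterior mean is the precision-weighted average of μ₀ and x̄.
σ₀² = 139.01² = 19323.7801, σ² = 81.41² = 6627.5881; σ² + n·σ₀² = 6627.5881 + 14·19323.7801 = 277160.5095.
Posterior precision = 1/σ₀² + n/σ² = 1/19323.7801 + 14/6627.5881 = (σ² + n·σ₀²)/(σ₀²σ²) = 277160.5095/(19323.7801·6627.5881); posterior variance σₙ² = σ₀²σ²/(σ² + n·σ₀²) = 19323.7801·6627.5881/277160.5095 = 462.079014.

462.079014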